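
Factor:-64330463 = -929^1 *69247^1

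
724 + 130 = 854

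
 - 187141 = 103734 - 290875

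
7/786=7/786 = 0.01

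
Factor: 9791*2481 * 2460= 59757018660 = 2^2*3^2*5^1*41^1*827^1*9791^1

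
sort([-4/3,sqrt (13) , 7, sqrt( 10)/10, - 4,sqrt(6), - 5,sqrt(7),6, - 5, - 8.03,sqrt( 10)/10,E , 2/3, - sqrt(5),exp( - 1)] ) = [ -8.03,-5, - 5, - 4, - sqrt( 5 ),- 4/3 , sqrt( 10 )/10, sqrt(10)/10,exp( - 1),2/3,  sqrt ( 6) , sqrt(7),  E,  sqrt ( 13 )  ,  6,7]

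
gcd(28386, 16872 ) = 114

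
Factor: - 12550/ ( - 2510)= 5 = 5^1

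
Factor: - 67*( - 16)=2^4*67^1 = 1072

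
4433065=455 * 9743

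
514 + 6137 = 6651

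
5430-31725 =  - 26295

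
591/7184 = 591/7184 = 0.08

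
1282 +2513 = 3795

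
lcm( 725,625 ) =18125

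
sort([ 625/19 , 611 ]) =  [ 625/19 , 611]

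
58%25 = 8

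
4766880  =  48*99310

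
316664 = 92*3442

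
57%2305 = 57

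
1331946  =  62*21483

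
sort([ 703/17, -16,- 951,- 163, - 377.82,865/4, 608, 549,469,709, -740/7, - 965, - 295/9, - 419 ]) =[ - 965, - 951, - 419, - 377.82, - 163,-740/7, - 295/9, - 16,703/17, 865/4,469,549 , 608, 709 ]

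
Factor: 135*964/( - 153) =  - 2^2*3^1 * 5^1*17^( - 1 )*241^1 = - 14460/17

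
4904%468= 224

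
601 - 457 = 144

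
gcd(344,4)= 4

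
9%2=1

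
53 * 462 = 24486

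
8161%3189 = 1783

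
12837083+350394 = 13187477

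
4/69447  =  4/69447 = 0.00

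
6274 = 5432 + 842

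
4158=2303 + 1855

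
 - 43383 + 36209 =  - 7174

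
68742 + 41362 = 110104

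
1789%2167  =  1789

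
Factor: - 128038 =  - 2^1*64019^1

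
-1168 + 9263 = 8095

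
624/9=208/3 = 69.33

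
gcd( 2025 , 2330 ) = 5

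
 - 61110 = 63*( - 970)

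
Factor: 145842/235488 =109/176  =  2^ (  -  4 )*11^(-1 )*109^1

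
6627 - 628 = 5999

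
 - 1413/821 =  - 2 + 229/821 = -1.72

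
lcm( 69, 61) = 4209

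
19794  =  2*9897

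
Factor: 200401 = 200401^1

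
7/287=1/41=0.02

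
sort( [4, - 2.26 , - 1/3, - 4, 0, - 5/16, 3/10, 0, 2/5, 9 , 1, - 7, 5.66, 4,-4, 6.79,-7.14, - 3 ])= [ - 7.14,  -  7,-4, - 4, - 3, - 2.26, - 1/3, - 5/16, 0, 0,3/10, 2/5  ,  1, 4, 4, 5.66, 6.79, 9 ]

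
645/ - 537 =  -  2 + 143/179 = - 1.20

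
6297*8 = 50376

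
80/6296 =10/787 = 0.01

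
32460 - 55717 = -23257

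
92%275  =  92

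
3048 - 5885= - 2837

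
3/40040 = 3/40040 = 0.00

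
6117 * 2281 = 13952877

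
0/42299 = 0=0.00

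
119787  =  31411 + 88376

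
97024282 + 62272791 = 159297073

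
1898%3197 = 1898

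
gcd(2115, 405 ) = 45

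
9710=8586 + 1124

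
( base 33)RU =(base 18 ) 2F3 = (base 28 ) 14p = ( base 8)1631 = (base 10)921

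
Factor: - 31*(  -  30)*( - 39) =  - 2^1*3^2*5^1 * 13^1*31^1 = -36270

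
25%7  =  4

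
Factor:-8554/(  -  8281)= 2^1*7^( - 1 )*13^ (-1 )*47^1 = 94/91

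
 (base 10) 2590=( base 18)7HG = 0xA1E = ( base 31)2LH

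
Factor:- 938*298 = -279524  =  -2^2*7^1*67^1*149^1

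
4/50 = 2/25 = 0.08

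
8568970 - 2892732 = 5676238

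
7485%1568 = 1213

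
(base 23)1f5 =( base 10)879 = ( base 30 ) T9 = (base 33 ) QL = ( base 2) 1101101111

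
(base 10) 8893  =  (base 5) 241033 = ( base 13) 4081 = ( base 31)97R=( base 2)10001010111101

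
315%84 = 63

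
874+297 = 1171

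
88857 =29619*3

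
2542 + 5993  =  8535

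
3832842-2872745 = 960097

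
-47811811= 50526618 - 98338429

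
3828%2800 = 1028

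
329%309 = 20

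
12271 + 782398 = 794669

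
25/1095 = 5/219 = 0.02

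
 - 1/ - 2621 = 1/2621 = 0.00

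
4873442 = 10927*446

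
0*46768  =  0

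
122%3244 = 122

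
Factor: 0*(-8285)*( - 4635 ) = 0 =0^1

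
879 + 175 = 1054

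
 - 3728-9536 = -13264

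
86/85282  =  43/42641 = 0.00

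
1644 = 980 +664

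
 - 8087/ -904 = 8087/904 = 8.95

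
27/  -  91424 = - 1 + 91397/91424 = - 0.00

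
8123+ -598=7525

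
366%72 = 6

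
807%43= 33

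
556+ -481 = 75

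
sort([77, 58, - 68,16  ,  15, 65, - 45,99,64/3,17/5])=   [  -  68, - 45,17/5,  15,16,64/3,58,65,77, 99]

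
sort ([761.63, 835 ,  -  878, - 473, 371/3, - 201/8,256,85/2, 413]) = [ - 878, - 473, - 201/8, 85/2 , 371/3, 256, 413, 761.63, 835 ] 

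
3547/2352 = 3547/2352 =1.51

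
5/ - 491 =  - 5/491 = -0.01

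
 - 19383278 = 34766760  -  54150038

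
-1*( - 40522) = 40522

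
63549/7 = 63549/7 = 9078.43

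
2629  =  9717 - 7088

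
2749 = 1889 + 860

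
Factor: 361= 19^2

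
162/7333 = 162/7333 = 0.02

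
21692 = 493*44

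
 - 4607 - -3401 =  - 1206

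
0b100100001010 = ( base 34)202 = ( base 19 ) 67f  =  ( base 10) 2314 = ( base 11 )1814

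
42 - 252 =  -210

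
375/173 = 2+29/173  =  2.17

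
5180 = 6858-1678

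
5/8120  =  1/1624 = 0.00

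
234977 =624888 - 389911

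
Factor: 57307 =17^1  *3371^1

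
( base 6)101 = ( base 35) 12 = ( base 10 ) 37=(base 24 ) 1D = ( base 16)25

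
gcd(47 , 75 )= 1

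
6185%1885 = 530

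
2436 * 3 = 7308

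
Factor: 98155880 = 2^3*5^1*317^1*7741^1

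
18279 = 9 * 2031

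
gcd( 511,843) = 1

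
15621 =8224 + 7397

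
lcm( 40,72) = 360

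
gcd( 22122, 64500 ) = 6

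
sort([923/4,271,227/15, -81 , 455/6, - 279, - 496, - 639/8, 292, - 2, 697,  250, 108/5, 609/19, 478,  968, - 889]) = [ - 889, - 496, - 279,-81, - 639/8, - 2, 227/15,108/5,609/19,455/6, 923/4 , 250,271, 292, 478,697, 968]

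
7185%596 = 33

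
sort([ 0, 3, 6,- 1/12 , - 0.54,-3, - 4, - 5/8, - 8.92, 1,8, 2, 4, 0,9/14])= [ - 8.92, - 4, - 3, - 5/8, - 0.54,- 1/12,0,0, 9/14,1,2,3,4,6, 8 ]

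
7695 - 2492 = 5203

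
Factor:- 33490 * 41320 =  -2^4 * 5^2*17^1*197^1* 1033^1 = -1383806800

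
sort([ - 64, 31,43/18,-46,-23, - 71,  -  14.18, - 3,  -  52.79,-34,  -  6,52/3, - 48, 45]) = [-71, - 64, - 52.79, - 48, - 46, - 34, - 23, - 14.18,  -  6, - 3,43/18, 52/3,31,45 ]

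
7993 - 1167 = 6826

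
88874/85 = 1045 + 49/85 = 1045.58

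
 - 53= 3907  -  3960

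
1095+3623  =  4718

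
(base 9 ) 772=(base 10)632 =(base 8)1170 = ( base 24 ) 128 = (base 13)398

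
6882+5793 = 12675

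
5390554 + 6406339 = 11796893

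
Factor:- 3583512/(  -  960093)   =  2^3 *3^( - 5)*71^1*439^( - 1)*701^1 =398168/106677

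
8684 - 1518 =7166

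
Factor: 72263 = 127^1*569^1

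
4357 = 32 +4325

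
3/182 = 3/182= 0.02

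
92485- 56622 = 35863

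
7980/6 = 1330 = 1330.00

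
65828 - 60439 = 5389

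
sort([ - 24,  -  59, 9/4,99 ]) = [ -59, -24,9/4,99]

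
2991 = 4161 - 1170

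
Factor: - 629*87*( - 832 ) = 45529536 = 2^6*3^1*13^1*17^1*29^1 * 37^1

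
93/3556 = 93/3556  =  0.03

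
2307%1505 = 802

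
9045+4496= 13541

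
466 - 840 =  - 374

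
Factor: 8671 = 13^1 *23^1*29^1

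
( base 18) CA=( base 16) e2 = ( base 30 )7G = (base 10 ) 226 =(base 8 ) 342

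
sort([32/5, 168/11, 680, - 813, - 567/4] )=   [ - 813, - 567/4, 32/5, 168/11,680 ] 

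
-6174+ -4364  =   - 10538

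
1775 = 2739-964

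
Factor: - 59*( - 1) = 59=59^1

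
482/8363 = 482/8363 = 0.06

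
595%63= 28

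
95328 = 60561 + 34767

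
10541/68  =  155 + 1/68  =  155.01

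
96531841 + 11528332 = 108060173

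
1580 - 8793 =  - 7213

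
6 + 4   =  10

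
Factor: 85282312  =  2^3 *10660289^1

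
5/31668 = 5/31668 = 0.00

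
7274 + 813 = 8087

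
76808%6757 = 2481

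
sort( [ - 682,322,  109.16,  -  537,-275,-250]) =[ - 682, - 537, - 275,-250, 109.16 , 322]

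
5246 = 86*61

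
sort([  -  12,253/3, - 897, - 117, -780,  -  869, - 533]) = [ - 897,-869,-780,-533,-117, - 12,253/3]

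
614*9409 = 5777126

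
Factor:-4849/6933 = - 3^( - 1)*13^1*373^1*2311^( - 1)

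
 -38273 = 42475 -80748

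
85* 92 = 7820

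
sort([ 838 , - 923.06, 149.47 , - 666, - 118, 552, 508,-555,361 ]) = [ -923.06,-666,-555, - 118, 149.47,361 , 508, 552,838]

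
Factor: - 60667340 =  - 2^2*5^1*59^1*51413^1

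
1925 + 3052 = 4977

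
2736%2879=2736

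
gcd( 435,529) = 1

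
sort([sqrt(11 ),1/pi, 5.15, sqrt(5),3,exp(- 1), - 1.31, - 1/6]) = [ - 1.31,-1/6,1/pi, exp( - 1 ),sqrt(5) , 3, sqrt(11),5.15] 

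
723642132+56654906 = 780297038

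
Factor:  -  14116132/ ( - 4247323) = 2^2 * 61^1*173^ (  -  1 )*24551^( - 1 )*57853^1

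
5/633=5/633 = 0.01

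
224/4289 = 224/4289 = 0.05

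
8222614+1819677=10042291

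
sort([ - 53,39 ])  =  [ - 53,39 ]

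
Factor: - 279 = - 3^2*31^1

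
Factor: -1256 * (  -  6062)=2^4*7^1*157^1 * 433^1 = 7613872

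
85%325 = 85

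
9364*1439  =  13474796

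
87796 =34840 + 52956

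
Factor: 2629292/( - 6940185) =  - 2^2 * 3^(- 1)*5^( - 1) * 7^( - 1)*157^( - 1)*421^( - 1)*657323^1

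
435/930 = 29/62 = 0.47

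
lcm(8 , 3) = 24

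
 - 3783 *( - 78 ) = 295074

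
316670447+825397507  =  1142067954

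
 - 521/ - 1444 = 521/1444 = 0.36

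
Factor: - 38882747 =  - 379^1*102593^1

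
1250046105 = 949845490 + 300200615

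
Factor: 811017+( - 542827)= 2^1*5^1*13^1*2063^1 = 268190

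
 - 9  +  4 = - 5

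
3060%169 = 18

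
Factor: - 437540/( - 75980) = 167/29 = 29^(  -  1)*167^1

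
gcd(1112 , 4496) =8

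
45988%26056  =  19932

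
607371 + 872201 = 1479572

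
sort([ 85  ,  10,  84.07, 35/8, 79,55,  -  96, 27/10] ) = [ - 96,27/10, 35/8, 10, 55, 79, 84.07, 85]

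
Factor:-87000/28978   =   -2^2 * 3^1 * 5^3*29^1*14489^ ( - 1) = -43500/14489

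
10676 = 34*314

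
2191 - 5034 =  - 2843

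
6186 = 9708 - 3522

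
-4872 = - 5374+502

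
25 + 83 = 108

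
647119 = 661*979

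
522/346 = 1 + 88/173 =1.51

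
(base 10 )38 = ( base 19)20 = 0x26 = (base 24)1E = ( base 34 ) 14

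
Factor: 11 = 11^1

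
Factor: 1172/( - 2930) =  - 2^1*5^(  -  1 ) = - 2/5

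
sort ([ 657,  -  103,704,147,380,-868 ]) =[  -  868,-103, 147,380,657,704] 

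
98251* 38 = 3733538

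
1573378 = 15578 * 101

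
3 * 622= 1866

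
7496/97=77 + 27/97 = 77.28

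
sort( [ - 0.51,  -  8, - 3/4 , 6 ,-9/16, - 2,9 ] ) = [ - 8, - 2  , - 3/4, - 9/16, - 0.51,6, 9]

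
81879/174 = 27293/58 = 470.57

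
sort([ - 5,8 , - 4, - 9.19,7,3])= [-9.19, - 5, - 4, 3, 7,8]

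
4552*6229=28354408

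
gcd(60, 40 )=20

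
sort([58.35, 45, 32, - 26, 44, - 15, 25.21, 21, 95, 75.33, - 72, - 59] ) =[ - 72, - 59,  -  26,-15, 21,25.21, 32, 44, 45, 58.35, 75.33,95 ] 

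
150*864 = 129600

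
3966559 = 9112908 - 5146349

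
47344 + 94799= 142143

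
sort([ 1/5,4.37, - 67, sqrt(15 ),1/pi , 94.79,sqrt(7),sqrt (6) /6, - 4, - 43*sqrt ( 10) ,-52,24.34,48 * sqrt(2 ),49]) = [ - 43*sqrt(10), - 67,  -  52, - 4,  1/5,1/pi, sqrt(6)/6, sqrt(7 ),sqrt( 15 ),4.37, 24.34,49, 48 *sqrt( 2 ), 94.79]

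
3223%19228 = 3223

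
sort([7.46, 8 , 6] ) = [6, 7.46, 8] 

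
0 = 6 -6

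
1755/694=2 + 367/694 =2.53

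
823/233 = 823/233=3.53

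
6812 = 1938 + 4874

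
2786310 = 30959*90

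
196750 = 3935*50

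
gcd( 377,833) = 1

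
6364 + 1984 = 8348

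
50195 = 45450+4745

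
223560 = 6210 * 36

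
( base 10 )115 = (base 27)47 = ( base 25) 4F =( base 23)50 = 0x73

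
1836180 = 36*51005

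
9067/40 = 226 + 27/40  =  226.68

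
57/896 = 57/896= 0.06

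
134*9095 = 1218730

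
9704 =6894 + 2810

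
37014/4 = 18507/2 = 9253.50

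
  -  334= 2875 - 3209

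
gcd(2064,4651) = 1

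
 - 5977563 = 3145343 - 9122906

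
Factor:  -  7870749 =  - 3^1*2623583^1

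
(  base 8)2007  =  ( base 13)614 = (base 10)1031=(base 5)13111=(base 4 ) 100013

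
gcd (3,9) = 3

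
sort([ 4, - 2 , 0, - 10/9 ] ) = [ - 2, - 10/9, 0,4]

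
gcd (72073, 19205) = 1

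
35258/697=50 + 24/41=50.59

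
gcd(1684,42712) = 4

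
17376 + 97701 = 115077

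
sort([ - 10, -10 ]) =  [ - 10, - 10 ]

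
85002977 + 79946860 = 164949837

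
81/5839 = 81/5839 = 0.01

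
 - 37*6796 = - 251452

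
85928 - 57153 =28775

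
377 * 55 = 20735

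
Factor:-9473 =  - 9473^1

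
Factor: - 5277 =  - 3^1*1759^1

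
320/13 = 320/13 = 24.62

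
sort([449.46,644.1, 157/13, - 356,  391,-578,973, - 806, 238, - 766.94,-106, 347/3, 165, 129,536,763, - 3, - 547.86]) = [ - 806, - 766.94, - 578, - 547.86, - 356 ,- 106, - 3, 157/13, 347/3, 129,165,238, 391 , 449.46,536, 644.1, 763,973] 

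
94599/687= 31533/229 = 137.70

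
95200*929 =88440800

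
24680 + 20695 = 45375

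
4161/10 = 4161/10 = 416.10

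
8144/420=19  +  41/105 = 19.39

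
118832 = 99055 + 19777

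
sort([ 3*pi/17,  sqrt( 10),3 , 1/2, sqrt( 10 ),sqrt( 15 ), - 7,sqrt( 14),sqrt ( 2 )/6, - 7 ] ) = [ - 7,-7, sqrt ( 2)/6,1/2,3*pi/17,3,sqrt( 10),sqrt( 10) , sqrt(14 ), sqrt( 15) ]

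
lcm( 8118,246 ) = 8118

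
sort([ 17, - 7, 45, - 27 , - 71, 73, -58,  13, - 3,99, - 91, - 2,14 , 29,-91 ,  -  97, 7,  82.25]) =[ - 97 , - 91, -91,  -  71, - 58, -27, - 7, - 3, - 2,  7, 13, 14,17, 29,45, 73,  82.25,  99]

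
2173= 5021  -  2848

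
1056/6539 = 1056/6539=0.16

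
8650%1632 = 490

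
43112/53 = 813+23/53 = 813.43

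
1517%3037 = 1517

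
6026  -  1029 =4997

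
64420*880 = 56689600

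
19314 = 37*522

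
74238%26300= 21638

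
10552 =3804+6748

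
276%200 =76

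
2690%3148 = 2690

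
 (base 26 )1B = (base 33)14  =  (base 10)37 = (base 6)101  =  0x25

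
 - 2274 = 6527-8801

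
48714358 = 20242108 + 28472250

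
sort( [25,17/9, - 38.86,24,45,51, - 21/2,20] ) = [ - 38.86, - 21/2,17/9,20,24,25, 45, 51]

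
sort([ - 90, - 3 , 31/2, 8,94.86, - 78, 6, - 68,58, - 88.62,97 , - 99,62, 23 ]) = [ - 99, - 90,-88.62, - 78, - 68, -3,6, 8,31/2, 23,  58, 62 , 94.86,97]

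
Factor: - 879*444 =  - 2^2*3^2*37^1*293^1  =  - 390276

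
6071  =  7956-1885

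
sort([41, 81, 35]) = [ 35,41, 81]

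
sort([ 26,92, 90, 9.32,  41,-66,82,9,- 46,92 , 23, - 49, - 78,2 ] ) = [ - 78,  -  66, - 49  , - 46,2, 9  ,  9.32,23, 26, 41, 82,90,  92,92 ]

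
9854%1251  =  1097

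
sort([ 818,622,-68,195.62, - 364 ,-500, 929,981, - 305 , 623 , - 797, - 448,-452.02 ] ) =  [-797,-500,-452.02,-448,- 364,-305,-68,  195.62,622, 623, 818,929, 981]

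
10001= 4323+5678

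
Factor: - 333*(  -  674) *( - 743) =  - 2^1*3^2 * 37^1*337^1*743^1 = - 166760406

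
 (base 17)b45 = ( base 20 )82C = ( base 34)2rm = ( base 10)3252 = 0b110010110100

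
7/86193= 7/86193= 0.00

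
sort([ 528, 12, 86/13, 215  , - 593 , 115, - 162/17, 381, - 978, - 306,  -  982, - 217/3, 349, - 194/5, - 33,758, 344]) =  [-982 , - 978 , - 593, - 306, - 217/3, - 194/5,  -  33, - 162/17, 86/13 , 12,115,215, 344, 349,381,528, 758]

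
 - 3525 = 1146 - 4671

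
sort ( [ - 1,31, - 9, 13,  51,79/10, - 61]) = [ - 61 , - 9, - 1,79/10,13,31, 51] 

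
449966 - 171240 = 278726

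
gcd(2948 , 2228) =4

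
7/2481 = 7/2481 = 0.00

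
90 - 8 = 82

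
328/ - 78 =  -  164/39 = - 4.21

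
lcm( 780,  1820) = 5460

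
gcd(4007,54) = 1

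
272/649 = 272/649 = 0.42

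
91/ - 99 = - 91/99 = - 0.92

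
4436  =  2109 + 2327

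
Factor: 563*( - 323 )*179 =-32550971 = -  17^1*19^1*179^1 * 563^1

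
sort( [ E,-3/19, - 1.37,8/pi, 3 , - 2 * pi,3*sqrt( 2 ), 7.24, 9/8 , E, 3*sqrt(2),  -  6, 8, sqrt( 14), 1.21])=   [  -  2*pi, - 6,-1.37, - 3/19,9/8,1.21,8/pi,E,E, 3,sqrt( 14), 3 * sqrt( 2),3 * sqrt(2),7.24,8]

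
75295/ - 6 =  - 12550 + 5/6 = -12549.17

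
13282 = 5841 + 7441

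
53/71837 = 53/71837 = 0.00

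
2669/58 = 2669/58 = 46.02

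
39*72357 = 2821923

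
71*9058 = 643118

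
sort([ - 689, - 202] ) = [ - 689, - 202 ]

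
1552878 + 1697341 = 3250219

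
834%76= 74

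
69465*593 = 41192745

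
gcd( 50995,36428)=7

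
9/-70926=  - 1 + 23639/23642 = - 0.00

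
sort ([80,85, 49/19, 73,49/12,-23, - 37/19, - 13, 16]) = [-23, - 13,-37/19,49/19,49/12,16,  73,  80,  85]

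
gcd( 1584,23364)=396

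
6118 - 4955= 1163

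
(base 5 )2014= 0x103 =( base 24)AJ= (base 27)9g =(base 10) 259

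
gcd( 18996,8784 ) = 12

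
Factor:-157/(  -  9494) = 2^ ( - 1 )*47^ ( - 1) * 101^( -1 ) *157^1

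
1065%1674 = 1065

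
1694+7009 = 8703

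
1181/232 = 1181/232 = 5.09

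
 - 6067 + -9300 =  - 15367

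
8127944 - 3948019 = 4179925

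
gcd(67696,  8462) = 8462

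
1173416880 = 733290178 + 440126702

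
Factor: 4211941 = 233^1*18077^1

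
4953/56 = 4953/56 = 88.45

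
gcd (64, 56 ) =8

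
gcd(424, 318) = 106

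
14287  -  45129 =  - 30842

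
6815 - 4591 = 2224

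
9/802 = 9/802 = 0.01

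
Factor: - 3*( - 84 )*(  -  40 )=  - 10080 = - 2^5*3^2*5^1*7^1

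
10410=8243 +2167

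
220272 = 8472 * 26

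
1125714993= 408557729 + 717157264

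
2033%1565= 468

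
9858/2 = 4929 = 4929.00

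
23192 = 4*5798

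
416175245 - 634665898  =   - 218490653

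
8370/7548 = 1+137/1258 =1.11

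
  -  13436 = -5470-7966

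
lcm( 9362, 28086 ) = 28086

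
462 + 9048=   9510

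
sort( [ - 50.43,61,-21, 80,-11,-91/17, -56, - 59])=[ - 59,  -  56,  -  50.43,  -  21, -11, - 91/17,61,80]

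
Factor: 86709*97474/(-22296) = - 1408645511/3716 = - 2^( - 2 )*7^1*13^1*23^1*163^1*929^( - 1)*4129^1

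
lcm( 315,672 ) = 10080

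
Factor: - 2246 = -2^1 * 1123^1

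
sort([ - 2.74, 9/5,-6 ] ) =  [ - 6,-2.74, 9/5 ] 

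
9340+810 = 10150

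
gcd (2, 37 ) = 1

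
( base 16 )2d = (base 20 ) 25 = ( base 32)1D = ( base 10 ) 45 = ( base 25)1k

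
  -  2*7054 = - 14108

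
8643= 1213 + 7430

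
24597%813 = 207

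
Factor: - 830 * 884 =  - 2^3 * 5^1 * 13^1* 17^1*83^1 = - 733720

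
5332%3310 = 2022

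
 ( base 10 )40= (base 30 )1a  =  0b101000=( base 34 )16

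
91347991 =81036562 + 10311429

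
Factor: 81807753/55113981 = 27269251/18371327=13^( - 1)*29^1*940319^1* 1413179^( - 1) 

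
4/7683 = 4/7683 = 0.00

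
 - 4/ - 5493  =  4/5493 =0.00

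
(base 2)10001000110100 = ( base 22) I20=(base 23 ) GCG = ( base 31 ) 93e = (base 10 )8756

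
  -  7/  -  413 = 1/59 = 0.02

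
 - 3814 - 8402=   -  12216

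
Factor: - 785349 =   -  3^3 * 17^1 * 29^1 * 59^1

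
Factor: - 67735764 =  - 2^2  *  3^8*29^1*89^1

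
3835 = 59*65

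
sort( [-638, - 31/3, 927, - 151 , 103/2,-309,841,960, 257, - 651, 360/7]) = [-651, - 638, - 309,-151, - 31/3, 360/7,  103/2 , 257,841, 927,960 ] 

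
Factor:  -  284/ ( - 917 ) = 2^2*7^( - 1 )*71^1*131^( - 1 ) 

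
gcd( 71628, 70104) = 1524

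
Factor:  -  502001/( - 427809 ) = 3^ ( - 1 )*59^ ( - 1 )* 2417^( - 1)*502001^1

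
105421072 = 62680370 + 42740702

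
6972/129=2324/43  =  54.05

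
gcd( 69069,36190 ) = 77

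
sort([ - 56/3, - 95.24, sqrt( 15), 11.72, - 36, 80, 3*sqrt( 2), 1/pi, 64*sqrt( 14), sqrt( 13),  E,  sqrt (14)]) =[ - 95.24, -36,  -  56/3 , 1/pi,E, sqrt( 13 ),sqrt(14), sqrt( 15) , 3 * sqrt( 2), 11.72,80, 64*sqrt( 14 )]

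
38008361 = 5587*6803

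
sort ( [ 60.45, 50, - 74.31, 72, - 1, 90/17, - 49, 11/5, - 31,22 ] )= [ - 74.31, -49, - 31,-1,11/5 , 90/17 , 22,50,60.45,72]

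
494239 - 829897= -335658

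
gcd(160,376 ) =8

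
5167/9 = 574  +  1/9 = 574.11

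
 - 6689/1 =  - 6689 = - 6689.00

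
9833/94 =104 + 57/94 = 104.61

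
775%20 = 15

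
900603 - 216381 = 684222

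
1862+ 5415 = 7277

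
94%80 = 14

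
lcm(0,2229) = 0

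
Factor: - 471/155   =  -3^1*5^( - 1 ) *31^( - 1)*157^1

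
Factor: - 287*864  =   - 247968 = - 2^5*3^3*7^1*41^1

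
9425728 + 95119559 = 104545287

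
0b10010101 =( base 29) 54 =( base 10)149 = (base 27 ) 5e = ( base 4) 2111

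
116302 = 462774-346472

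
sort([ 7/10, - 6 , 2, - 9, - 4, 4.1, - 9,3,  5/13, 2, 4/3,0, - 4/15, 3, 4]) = [ - 9,-9, - 6, - 4, - 4/15,0, 5/13, 7/10, 4/3,  2, 2, 3,  3, 4, 4.1]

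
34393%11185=838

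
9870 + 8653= 18523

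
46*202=9292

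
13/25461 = 13/25461= 0.00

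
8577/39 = 219 + 12/13 = 219.92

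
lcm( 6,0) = 0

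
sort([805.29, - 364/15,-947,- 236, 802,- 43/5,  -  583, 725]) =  [- 947, - 583, - 236, - 364/15, - 43/5,725  ,  802, 805.29]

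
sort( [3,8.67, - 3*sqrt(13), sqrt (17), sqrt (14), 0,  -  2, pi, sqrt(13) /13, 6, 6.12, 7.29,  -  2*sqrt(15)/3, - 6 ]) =[- 3*sqrt(13 ),-6, - 2*sqrt(15)/3, - 2,0, sqrt( 13)/13, 3,  pi , sqrt(14), sqrt(17), 6,6.12, 7.29, 8.67]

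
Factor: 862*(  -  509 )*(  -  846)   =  371189268 = 2^2*3^2 * 47^1*431^1*509^1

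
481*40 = 19240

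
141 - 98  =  43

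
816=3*272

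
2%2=0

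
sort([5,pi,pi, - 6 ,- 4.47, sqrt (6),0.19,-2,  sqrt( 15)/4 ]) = [ - 6, - 4.47, - 2,0.19,sqrt( 15)/4, sqrt(6),pi,pi, 5] 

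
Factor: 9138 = 2^1*3^1*1523^1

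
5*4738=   23690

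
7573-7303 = 270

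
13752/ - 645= - 22 + 146/215 = -21.32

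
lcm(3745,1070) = 7490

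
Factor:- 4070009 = - 19^1*214211^1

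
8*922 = 7376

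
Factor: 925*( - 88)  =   -2^3*5^2*11^1*37^1 = - 81400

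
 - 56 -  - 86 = 30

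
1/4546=1/4546 =0.00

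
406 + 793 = 1199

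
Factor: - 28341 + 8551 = -19790 = - 2^1*5^1*1979^1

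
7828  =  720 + 7108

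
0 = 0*82988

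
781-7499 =  -  6718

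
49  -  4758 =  - 4709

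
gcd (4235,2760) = 5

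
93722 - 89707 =4015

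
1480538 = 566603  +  913935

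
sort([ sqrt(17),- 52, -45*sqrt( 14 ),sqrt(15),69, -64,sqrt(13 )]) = [- 45 * sqrt(14), - 64,- 52, sqrt(13), sqrt(15), sqrt(17),69 ]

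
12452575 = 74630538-62177963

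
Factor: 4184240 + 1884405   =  6068645= 5^1*11^1*110339^1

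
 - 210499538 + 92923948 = -117575590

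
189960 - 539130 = -349170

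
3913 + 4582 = 8495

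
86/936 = 43/468 =0.09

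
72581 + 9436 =82017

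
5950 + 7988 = 13938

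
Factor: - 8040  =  -2^3 * 3^1*5^1*67^1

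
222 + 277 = 499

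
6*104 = 624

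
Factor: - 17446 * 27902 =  - 2^2*7^1*11^1*13^1*61^1*1993^1 = - 486778292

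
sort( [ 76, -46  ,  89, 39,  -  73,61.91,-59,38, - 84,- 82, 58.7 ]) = [ - 84, - 82,- 73, -59,  -  46,38, 39, 58.7,  61.91,76 , 89]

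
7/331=7/331 =0.02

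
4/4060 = 1/1015 = 0.00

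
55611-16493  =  39118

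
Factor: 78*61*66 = 314028=2^2*3^2*11^1*13^1*61^1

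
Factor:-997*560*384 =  - 2^11*3^1 * 5^1*7^1  *997^1 =-214394880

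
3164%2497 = 667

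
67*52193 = 3496931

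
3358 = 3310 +48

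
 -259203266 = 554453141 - 813656407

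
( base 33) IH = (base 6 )2455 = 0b1001100011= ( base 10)611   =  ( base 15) 2ab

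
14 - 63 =- 49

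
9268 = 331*28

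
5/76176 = 5/76176 = 0.00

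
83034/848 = 97 + 389/424 = 97.92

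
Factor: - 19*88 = - 2^3*11^1*19^1 = -1672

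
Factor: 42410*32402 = 2^2*5^1*17^1*953^1*4241^1 =1374168820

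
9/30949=9/30949 = 0.00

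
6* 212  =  1272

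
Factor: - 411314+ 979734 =568420 = 2^2*5^1*97^1*293^1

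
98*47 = 4606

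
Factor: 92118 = 2^1*3^1*13^1* 1181^1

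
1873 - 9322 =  - 7449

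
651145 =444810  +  206335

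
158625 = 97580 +61045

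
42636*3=127908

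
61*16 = 976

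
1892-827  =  1065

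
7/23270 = 7/23270= 0.00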